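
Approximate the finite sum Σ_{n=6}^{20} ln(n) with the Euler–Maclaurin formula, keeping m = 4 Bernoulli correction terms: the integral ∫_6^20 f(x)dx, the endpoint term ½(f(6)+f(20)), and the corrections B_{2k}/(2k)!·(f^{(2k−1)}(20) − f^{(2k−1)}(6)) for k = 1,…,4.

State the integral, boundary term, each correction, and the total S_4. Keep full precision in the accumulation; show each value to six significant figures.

Integral: ∫_6^20 ln(x) dx = 35.1641.
½[f(6) + f(20)] = ½[1.79176 + 2.99573] = 2.39375.
Integral + boundary = 37.5578.
k=1: B_{2}/(2)! × [f^{(1)}(20) − f^{(1)}(6)] = 1/12 × (0.0500000 − 0.166667) = -0.00972222.
After k=1: 37.5481.
k=2: B_{4}/(4)! × [f^{(3)}(20) − f^{(3)}(6)] = −1/720 × (0.000250000 − 0.00925926) = 1.25129e-05.
After k=2: 37.5481.
k=3: B_{6}/(6)! × [f^{(5)}(20) − f^{(5)}(6)] = 1/30240 × (7.50000e-06 − 0.00308642) = -1.01816e-07.
After k=3: 37.5481.
k=4: B_{8}/(8)! × [f^{(7)}(20) − f^{(7)}(6)] = −1/1209600 × (5.62500e-07 − 0.00257202) = 2.12587e-09.

S_4 ≈ 37.5481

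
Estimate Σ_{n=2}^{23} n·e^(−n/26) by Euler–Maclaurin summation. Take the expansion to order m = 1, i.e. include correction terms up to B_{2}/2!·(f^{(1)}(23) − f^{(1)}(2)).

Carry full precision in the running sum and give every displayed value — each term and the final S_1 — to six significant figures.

Integral: ∫_2^23 x·e^(−x/26) dx = 148.100.
Boundary: ½(f(2) + f(23)) = ½(1.85192 + 9.49608) = 5.67400.
So far: 153.774.
Order-1 term: 1/12 · (0.0476392 − 0.854733) = -0.0672578.

S_1 ≈ 153.706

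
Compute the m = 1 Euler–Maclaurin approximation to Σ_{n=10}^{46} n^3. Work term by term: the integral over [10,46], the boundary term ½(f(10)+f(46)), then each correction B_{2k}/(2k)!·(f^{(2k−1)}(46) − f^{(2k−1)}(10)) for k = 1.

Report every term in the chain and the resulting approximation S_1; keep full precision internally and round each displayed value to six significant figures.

Integral: ∫_10^46 x^3 dx = 1.11686e+06.
Endpoint term: (f(10) + f(46))/2 = (1000.00 + 97336.0)/2 = 49168.0.
So far: 1.16603e+06.
Correction k=1: B_{2}/2! · (f^{(1)}(46) − f^{(1)}(10)) = 1/12 · (6348.00 − 300.000) = 504.000.

S_1 ≈ 1.16654e+06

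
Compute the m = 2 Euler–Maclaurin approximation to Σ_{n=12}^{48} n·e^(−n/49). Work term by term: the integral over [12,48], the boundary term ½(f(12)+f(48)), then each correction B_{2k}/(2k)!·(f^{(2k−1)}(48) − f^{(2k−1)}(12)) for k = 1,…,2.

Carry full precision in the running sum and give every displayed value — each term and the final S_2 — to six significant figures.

S_2 ≈ 568.820

Integral: ∫_12^48 x·e^(−x/49) dx = 555.161.
Boundary: ½(f(12) + f(48)) = ½(9.39341 + 18.0223) = 13.7079.
So far: 568.869.
Correction k=1: B_{2}/2! · (f^{(1)}(48) − f^{(1)}(12)) = 1/12 · (0.00766254 − 0.591082) = -0.0486183.
Running total after k=1: 568.820.
Correction k=2: B_{4}/4! · (f^{(3)}(48) − f^{(3)}(12)) = −1/720 · (0.000315948 − 0.000898230) = 8.08725e-07.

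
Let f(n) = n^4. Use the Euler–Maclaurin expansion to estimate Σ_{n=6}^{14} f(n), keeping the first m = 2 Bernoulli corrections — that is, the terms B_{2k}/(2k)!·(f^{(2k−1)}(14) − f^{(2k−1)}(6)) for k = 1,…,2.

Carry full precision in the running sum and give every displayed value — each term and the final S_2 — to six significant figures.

S_2 ≈ 126708

The integral term ∫_6^14 x^4 dx = 106010.
Endpoint term: (f(6) + f(14))/2 = (1296.00 + 38416.0)/2 = 19856.0.
Integral + boundary = 125866.
Correction k=1: B_{2}/2! · (f^{(1)}(14) − f^{(1)}(6)) = 1/12 · (10976.0 − 864.000) = 842.667.
Partial sum through k=1: 126708.
Correction k=2: B_{4}/4! · (f^{(3)}(14) − f^{(3)}(6)) = −1/720 · (336.000 − 144.000) = -0.266667.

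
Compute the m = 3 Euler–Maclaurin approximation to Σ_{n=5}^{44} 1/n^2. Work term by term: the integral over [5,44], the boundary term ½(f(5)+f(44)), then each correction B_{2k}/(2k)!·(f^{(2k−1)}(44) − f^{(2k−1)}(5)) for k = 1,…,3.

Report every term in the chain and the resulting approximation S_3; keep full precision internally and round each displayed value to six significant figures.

S_3 ≈ 0.198852

The integral term ∫_5^44 1/x^2 dx = 0.177273.
½[f(5) + f(44)] = ½[0.0400000 + 0.000516529] = 0.0202583.
Running total after boundary: 0.197531.
k=1: B_{2}/(2)! × [f^{(1)}(44) − f^{(1)}(5)] = 1/12 × (-2.34786e-05 − (-0.0160000)) = 0.00133138.
After k=1: 0.198862.
k=2: B_{4}/(4)! × [f^{(3)}(44) − f^{(3)}(5)] = −1/720 × (-1.45528e-07 − (-0.00768000)) = -1.06665e-05.
After k=2: 0.198852.
k=3: B_{6}/(6)! × [f^{(5)}(44) − f^{(5)}(5)] = 1/30240 × (-2.25509e-09 − (-0.00921600)) = 3.04762e-07.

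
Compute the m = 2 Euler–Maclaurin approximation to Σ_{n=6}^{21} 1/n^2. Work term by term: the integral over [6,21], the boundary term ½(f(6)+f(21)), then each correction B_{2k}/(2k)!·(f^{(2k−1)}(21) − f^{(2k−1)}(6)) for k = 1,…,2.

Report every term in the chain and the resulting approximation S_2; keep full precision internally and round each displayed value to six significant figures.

The integral term ∫_6^21 1/x^2 dx = 0.119048.
Endpoint term: (f(6) + f(21))/2 = (0.0277778 + 0.00226757)/2 = 0.0150227.
Running total after boundary: 0.134070.
Order-1 term: 1/12 · (-0.000215959 − (-0.00925926)) = 0.000753608.
Running total after k=1: 0.134824.
Order-2 term: −1/720 · (-5.87645e-06 − (-0.00308642)) = -4.27853e-06.

S_2 ≈ 0.134820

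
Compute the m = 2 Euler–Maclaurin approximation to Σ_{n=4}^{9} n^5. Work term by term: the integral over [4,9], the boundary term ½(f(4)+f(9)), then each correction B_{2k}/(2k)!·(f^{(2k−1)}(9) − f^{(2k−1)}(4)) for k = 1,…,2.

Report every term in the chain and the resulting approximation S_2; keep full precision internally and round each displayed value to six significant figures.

∫_4^9 x^5 dx evaluates to 87890.8.
Boundary: ½(f(4) + f(9)) = ½(1024.00 + 59049.0) = 30036.5.
Running total after boundary: 117927.
k=1: B_{2}/(2)! × [f^{(1)}(9) − f^{(1)}(4)] = 1/12 × (32805.0 − 1280.00) = 2627.08.
Partial sum through k=1: 120554.
k=2: B_{4}/(4)! × [f^{(3)}(9) − f^{(3)}(4)] = −1/720 × (4860.00 − 960.000) = -5.41667.

S_2 ≈ 120549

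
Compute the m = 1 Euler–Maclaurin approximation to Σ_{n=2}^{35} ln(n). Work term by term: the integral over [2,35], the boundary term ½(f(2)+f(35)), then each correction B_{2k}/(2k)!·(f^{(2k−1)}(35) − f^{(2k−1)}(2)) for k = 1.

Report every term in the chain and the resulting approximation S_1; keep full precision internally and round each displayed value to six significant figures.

S_1 ≈ 92.1358

The integral term ∫_2^35 ln(x) dx = 90.0509.
Endpoint term: (f(2) + f(35))/2 = (0.693147 + 3.55535)/2 = 2.12425.
So far: 92.1751.
k=1: B_{2}/(2)! × [f^{(1)}(35) − f^{(1)}(2)] = 1/12 × (0.0285714 − 0.500000) = -0.0392857.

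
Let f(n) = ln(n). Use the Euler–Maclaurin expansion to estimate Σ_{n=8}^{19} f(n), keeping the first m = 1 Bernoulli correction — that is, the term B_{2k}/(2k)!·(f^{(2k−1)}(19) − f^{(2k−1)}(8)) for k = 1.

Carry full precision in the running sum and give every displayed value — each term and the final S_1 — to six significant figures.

S_1 ≈ 30.8147

∫_8^19 ln(x) dx evaluates to 28.3088.
Endpoint term: (f(8) + f(19))/2 = (2.07944 + 2.94444)/2 = 2.51194.
Running total after boundary: 30.8207.
Order-1 term: 1/12 · (0.0526316 − 0.125000) = -0.00603070.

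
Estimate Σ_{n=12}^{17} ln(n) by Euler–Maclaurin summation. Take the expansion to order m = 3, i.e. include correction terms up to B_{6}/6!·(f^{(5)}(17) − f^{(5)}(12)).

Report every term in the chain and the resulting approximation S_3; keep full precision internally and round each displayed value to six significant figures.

S_3 ≈ 16.0028

The integral term ∫_12^17 ln(x) dx = 13.3457.
½[f(12) + f(17)] = ½[2.48491 + 2.83321] = 2.65906.
Integral + boundary = 16.0048.
Correction k=1: B_{2}/2! · (f^{(1)}(17) − f^{(1)}(12)) = 1/12 · (0.0588235 − 0.0833333) = -0.00204248.
Running total after k=1: 16.0028.
Correction k=2: B_{4}/4! · (f^{(3)}(17) − f^{(3)}(12)) = −1/720 · (0.000407083 − 0.00115741) = 1.04212e-06.
Running total after k=2: 16.0028.
Correction k=3: B_{6}/6! · (f^{(5)}(17) − f^{(5)}(12)) = 1/30240 · (1.69031e-05 − 9.64506e-05) = -2.63054e-09.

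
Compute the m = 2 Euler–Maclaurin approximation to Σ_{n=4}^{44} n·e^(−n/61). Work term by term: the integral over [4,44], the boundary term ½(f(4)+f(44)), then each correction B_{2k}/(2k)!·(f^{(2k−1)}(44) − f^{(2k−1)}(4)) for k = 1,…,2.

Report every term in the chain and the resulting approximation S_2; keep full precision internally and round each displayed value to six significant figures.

Integral: ∫_4^44 x·e^(−x/61) dx = 599.779.
½[f(4) + f(44)] = ½[3.74612 + 21.3890] = 12.5676.
So far: 612.347.
Correction k=1: B_{2}/2! · (f^{(1)}(44) − f^{(1)}(4)) = 1/12 · (0.135474 − 0.875118) = -0.0616370.
Partial sum through k=1: 612.285.
Correction k=2: B_{4}/4! · (f^{(3)}(44) − f^{(3)}(4)) = −1/720 · (0.000297690 − 0.000738559) = 6.12319e-07.

S_2 ≈ 612.285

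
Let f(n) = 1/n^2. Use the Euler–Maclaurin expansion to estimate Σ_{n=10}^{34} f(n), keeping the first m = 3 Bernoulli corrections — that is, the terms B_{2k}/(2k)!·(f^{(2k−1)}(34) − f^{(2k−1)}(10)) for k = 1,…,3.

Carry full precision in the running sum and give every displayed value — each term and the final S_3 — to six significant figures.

∫_10^34 1/x^2 dx evaluates to 0.0705882.
½[f(10) + f(34)] = ½[0.0100000 + 0.000865052] = 0.00543253.
Running total after boundary: 0.0760208.
Order-1 term: 1/12 · (-5.08854e-05 − (-0.00200000)) = 0.000162426.
After k=1: 0.0761832.
Order-2 term: −1/720 · (-5.28222e-07 − (-0.000240000)) = -3.32600e-07.
After k=2: 0.0761829.
Order-3 term: 1/30240 · (-1.37082e-08 − (-7.20000e-05)) = 2.38050e-09.

S_3 ≈ 0.0761829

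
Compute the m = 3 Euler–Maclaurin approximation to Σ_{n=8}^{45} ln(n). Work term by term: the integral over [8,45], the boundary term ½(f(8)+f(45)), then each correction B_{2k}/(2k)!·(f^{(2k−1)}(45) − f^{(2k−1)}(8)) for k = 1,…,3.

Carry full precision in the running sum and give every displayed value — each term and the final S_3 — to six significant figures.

S_3 ≈ 120.599

∫_8^45 ln(x) dx evaluates to 117.664.
Boundary: ½(f(8) + f(45)) = ½(2.07944 + 3.80666) = 2.94305.
So far: 120.607.
Order-1 term: 1/12 · (0.0222222 − 0.125000) = -0.00856481.
After k=1: 120.599.
Order-2 term: −1/720 · (2.19479e-05 − 0.00390625) = 5.39486e-06.
After k=2: 120.599.
Order-3 term: 1/30240 · (1.30061e-07 − 0.000732422) = -2.42160e-08.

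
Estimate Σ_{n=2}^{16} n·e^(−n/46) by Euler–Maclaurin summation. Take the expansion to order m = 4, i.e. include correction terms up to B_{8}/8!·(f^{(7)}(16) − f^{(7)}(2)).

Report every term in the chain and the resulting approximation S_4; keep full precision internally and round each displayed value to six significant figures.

S_4 ≈ 106.482

Integral: ∫_2^16 x·e^(−x/46) dx = 99.9128.
½[f(2) + f(16)] = ½[1.91491 + 11.2995] = 6.60723.
Integral + boundary = 106.520.
Correction k=1: B_{2}/2! · (f^{(1)}(16) − f^{(1)}(2)) = 1/12 · (0.460579 − 0.915825) = -0.0379371.
Running total after k=1: 106.482.
Correction k=2: B_{4}/4! · (f^{(3)}(16) − f^{(3)}(2)) = −1/720 · (0.000885171 − 0.00133777) = 6.28616e-07.
Running total after k=2: 106.482.
Correction k=3: B_{6}/6! · (f^{(5)}(16) − f^{(5)}(2)) = 1/30240 · (7.33780e-07 − 1.05990e-06) = -1.07843e-11.
Running total after k=3: 106.482.
Correction k=4: B_{8}/8! · (f^{(7)}(16) − f^{(7)}(2)) = −1/1209600 · (4.95858e-10 − 7.03012e-10) = 1.71258e-16.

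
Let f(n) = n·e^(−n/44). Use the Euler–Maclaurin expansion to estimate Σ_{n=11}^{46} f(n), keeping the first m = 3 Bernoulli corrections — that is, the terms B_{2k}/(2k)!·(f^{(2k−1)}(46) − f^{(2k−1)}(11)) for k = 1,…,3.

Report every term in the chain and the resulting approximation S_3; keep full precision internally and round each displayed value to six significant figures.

S_3 ≈ 504.950

Integral: ∫_11^46 x·e^(−x/44) dx = 492.631.
½[f(11) + f(46)] = ½[8.56681 + 16.1705] = 12.3686.
Integral + boundary = 505.000.
Order-1 term: 1/12 · (-0.0159787 − 0.584101) = -0.0500066.
After k=1: 504.950.
Order-2 term: −1/720 · (0.000354899 − 0.00110625) = 1.04354e-06.
After k=2: 504.950.
Order-3 term: 1/30240 · (3.70895e-07 − 9.86982e-07) = -2.03733e-11.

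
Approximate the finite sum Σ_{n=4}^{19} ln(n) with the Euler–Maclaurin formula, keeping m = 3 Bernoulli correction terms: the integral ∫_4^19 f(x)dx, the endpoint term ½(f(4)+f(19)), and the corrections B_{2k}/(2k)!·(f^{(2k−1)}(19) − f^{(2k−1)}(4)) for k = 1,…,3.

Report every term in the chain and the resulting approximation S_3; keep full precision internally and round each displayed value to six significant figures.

S_3 ≈ 37.5481

The integral term ∫_4^19 ln(x) dx = 35.3992.
Endpoint term: (f(4) + f(19))/2 = (1.38629 + 2.94444)/2 = 2.16537.
Running total after boundary: 37.5645.
k=1: B_{2}/(2)! × [f^{(1)}(19) − f^{(1)}(4)] = 1/12 × (0.0526316 − 0.250000) = -0.0164474.
Partial sum through k=1: 37.5481.
k=2: B_{4}/(4)! × [f^{(3)}(19) − f^{(3)}(4)] = −1/720 × (0.000291588 − 0.0312500) = 4.29978e-05.
Partial sum through k=2: 37.5481.
k=3: B_{6}/(6)! × [f^{(5)}(19) − f^{(5)}(4)] = 1/30240 × (9.69267e-06 − 0.0234375) = -7.74729e-07.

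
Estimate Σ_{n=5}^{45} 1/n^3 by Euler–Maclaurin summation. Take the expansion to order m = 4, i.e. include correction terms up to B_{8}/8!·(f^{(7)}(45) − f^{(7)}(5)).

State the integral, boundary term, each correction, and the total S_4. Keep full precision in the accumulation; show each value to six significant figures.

∫_5^45 1/x^3 dx evaluates to 0.0197531.
Boundary: ½(f(5) + f(45)) = ½(0.00800000 + 1.09739e-05) = 0.00400549.
Integral + boundary = 0.0237586.
k=1: B_{2}/(2)! × [f^{(1)}(45) − f^{(1)}(5)] = 1/12 × (-7.31596e-07 − (-0.00480000)) = 0.000399939.
Running total after k=1: 0.0241585.
k=2: B_{4}/(4)! × [f^{(3)}(45) − f^{(3)}(5)] = −1/720 × (-7.22564e-09 − (-0.00384000)) = -5.33332e-06.
Running total after k=2: 0.0241532.
k=3: B_{6}/(6)! × [f^{(5)}(45) − f^{(5)}(5)] = 1/30240 × (-1.49865e-10 − (-0.00645120)) = 2.13333e-07.
Running total after k=3: 0.0241534.
k=4: B_{8}/(8)! × [f^{(7)}(45) − f^{(7)}(5)] = −1/1209600 × (-5.32854e-12 − (-0.0185795)) = -1.53600e-08.

S_4 ≈ 0.0241534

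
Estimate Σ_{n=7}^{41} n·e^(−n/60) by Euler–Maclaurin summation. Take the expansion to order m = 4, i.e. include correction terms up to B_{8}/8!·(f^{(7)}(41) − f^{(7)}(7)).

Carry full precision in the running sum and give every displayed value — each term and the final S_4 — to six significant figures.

Integral: ∫_7^41 x·e^(−x/60) dx = 517.442.
½[f(7) + f(41)] = ½[6.22917 + 20.7022] = 13.4657.
Integral + boundary = 530.908.
Correction k=1: B_{2}/2! · (f^{(1)}(41) − f^{(1)}(7)) = 1/12 · (0.159895 − 0.786062) = -0.0521806.
Running total after k=1: 530.856.
Correction k=2: B_{4}/4! · (f^{(3)}(41) − f^{(3)}(7)) = −1/720 · (0.000324933 − 0.000712729) = 5.38607e-07.
Running total after k=2: 530.856.
Correction k=3: B_{6}/6! · (f^{(5)}(41) − f^{(5)}(7)) = 1/30240 · (1.68180e-07 − 3.35308e-07) = -5.52670e-12.
Running total after k=3: 530.856.
Correction k=4: B_{8}/8! · (f^{(7)}(41) − f^{(7)}(7)) = −1/1209600 · (6.83617e-11 − 1.31288e-10) = 5.20221e-17.

S_4 ≈ 530.856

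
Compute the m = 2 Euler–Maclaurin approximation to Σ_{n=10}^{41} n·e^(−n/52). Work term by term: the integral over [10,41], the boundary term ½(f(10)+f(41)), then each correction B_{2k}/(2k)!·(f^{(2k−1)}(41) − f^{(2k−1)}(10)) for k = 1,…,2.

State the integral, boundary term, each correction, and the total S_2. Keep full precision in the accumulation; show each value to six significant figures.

Integral: ∫_10^41 x·e^(−x/52) dx = 461.798.
½[f(10) + f(41)] = ½[8.25053 + 18.6363] = 13.4434.
Integral + boundary = 475.242.
Correction k=1: B_{2}/2! · (f^{(1)}(41) − f^{(1)}(10)) = 1/12 · (0.0961534 − 0.666389) = -0.0475196.
Partial sum through k=1: 475.194.
Correction k=2: B_{4}/4! · (f^{(3)}(41) − f^{(3)}(10)) = −1/720 · (0.000371761 − 0.000856692) = 6.73516e-07.

S_2 ≈ 475.194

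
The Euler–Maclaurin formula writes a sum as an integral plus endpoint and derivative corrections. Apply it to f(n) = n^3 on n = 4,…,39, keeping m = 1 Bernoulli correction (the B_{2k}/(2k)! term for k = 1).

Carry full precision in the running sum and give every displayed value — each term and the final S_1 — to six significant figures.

The integral term ∫_4^39 x^3 dx = 578296.
Endpoint term: (f(4) + f(39))/2 = (64.0000 + 59319.0)/2 = 29691.5.
Running total after boundary: 607988.
Correction k=1: B_{2}/2! · (f^{(1)}(39) − f^{(1)}(4)) = 1/12 · (4563.00 − 48.0000) = 376.250.

S_1 ≈ 608364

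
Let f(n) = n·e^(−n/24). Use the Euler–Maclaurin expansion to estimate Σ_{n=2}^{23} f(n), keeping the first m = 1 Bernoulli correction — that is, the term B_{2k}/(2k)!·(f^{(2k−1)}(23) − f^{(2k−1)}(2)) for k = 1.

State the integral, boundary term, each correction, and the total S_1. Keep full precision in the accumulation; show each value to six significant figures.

S_1 ≈ 146.746

The integral term ∫_2^23 x·e^(−x/24) dx = 141.484.
Boundary: ½(f(2) + f(23)) = ½(1.84009 + 8.82123) = 5.33066.
So far: 146.815.
Correction k=1: B_{2}/2! · (f^{(1)}(23) − f^{(1)}(2)) = 1/12 · (0.0159805 − 0.843374) = -0.0689495.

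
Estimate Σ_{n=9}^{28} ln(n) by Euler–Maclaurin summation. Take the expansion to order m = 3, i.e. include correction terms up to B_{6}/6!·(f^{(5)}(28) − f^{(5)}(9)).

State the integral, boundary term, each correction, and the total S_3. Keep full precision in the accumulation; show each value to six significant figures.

S_3 ≈ 57.2851

The integral term ∫_9^28 ln(x) dx = 54.5267.
Endpoint term: (f(9) + f(28))/2 = (2.19722 + 3.33220)/2 = 2.76471.
Integral + boundary = 57.2914.
Correction k=1: B_{2}/2! · (f^{(1)}(28) − f^{(1)}(9)) = 1/12 · (0.0357143 − 0.111111) = -0.00628307.
Partial sum through k=1: 57.2851.
Correction k=2: B_{4}/4! · (f^{(3)}(28) − f^{(3)}(9)) = −1/720 · (9.11079e-05 − 0.00274348) = 3.68386e-06.
Partial sum through k=2: 57.2851.
Correction k=3: B_{6}/6! · (f^{(5)}(28) − f^{(5)}(9)) = 1/30240 · (1.39451e-06 − 0.000406442) = -1.33944e-08.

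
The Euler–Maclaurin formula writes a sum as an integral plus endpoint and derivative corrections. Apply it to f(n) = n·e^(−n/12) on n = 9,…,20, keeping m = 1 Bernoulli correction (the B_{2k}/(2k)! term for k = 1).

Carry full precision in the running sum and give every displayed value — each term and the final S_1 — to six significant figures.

Integral: ∫_9^20 x·e^(−x/12) dx = 46.5081.
½[f(9) + f(20)] = ½[4.25130 + 3.77751] = 4.01441.
So far: 50.5225.
k=1: B_{2}/(2)! × [f^{(1)}(20) − f^{(1)}(9)] = 1/12 × (-0.125917 − 0.118092) = -0.0203341.

S_1 ≈ 50.5022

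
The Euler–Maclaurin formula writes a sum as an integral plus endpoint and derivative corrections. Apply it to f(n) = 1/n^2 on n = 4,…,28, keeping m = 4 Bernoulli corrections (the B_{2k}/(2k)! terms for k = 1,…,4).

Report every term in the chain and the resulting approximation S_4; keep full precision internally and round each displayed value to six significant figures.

S_4 ≈ 0.248739

The integral term ∫_4^28 1/x^2 dx = 0.214286.
½[f(4) + f(28)] = ½[0.0625000 + 0.00127551] = 0.0318878.
Integral + boundary = 0.246173.
k=1: B_{2}/(2)! × [f^{(1)}(28) − f^{(1)}(4)] = 1/12 × (-9.11079e-05 − (-0.0312500)) = 0.00259657.
Running total after k=1: 0.248770.
k=2: B_{4}/(4)! × [f^{(3)}(28) − f^{(3)}(4)] = −1/720 × (-1.39451e-06 − (-0.0234375)) = -3.25501e-05.
Running total after k=2: 0.248737.
k=3: B_{6}/(6)! × [f^{(5)}(28) − f^{(5)}(4)] = 1/30240 × (-5.33613e-08 − (-0.0439453)) = 1.45322e-06.
Running total after k=3: 0.248739.
k=4: B_{8}/(8)! × [f^{(7)}(28) − f^{(7)}(4)] = −1/1209600 × (-3.81152e-09 − (-0.153809)) = -1.27157e-07.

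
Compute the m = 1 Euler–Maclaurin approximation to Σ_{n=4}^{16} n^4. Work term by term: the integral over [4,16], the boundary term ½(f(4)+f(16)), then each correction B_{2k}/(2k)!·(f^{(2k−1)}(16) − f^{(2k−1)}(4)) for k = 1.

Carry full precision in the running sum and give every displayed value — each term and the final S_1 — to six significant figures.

Integral: ∫_4^16 x^4 dx = 209510.
Endpoint term: (f(4) + f(16))/2 = (256.000 + 65536.0)/2 = 32896.0.
Running total after boundary: 242406.
Order-1 term: 1/12 · (16384.0 − 256.000) = 1344.00.

S_1 ≈ 243750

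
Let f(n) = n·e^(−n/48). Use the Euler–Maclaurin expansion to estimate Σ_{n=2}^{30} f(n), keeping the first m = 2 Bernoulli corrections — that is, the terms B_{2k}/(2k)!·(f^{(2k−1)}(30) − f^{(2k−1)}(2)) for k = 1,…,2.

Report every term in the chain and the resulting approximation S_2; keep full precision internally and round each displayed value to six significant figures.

S_2 ≈ 306.964

The integral term ∫_2^30 x·e^(−x/48) dx = 298.036.
½[f(2) + f(30)] = ½[1.91838 + 16.0578] = 8.98811.
So far: 307.024.
Order-1 term: 1/12 · (0.200723 − 0.919223) = -0.0598750.
After k=1: 306.964.
Order-2 term: −1/720 · (0.000551756 − 0.00123160) = 9.44225e-07.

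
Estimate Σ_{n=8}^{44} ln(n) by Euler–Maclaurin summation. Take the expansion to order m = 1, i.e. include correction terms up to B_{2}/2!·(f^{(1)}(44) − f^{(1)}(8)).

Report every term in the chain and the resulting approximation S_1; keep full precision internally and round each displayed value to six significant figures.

S_1 ≈ 116.792

∫_8^44 ln(x) dx evaluates to 113.869.
Endpoint term: (f(8) + f(44))/2 = (2.07944 + 3.78419)/2 = 2.93182.
So far: 116.801.
Correction k=1: B_{2}/2! · (f^{(1)}(44) − f^{(1)}(8)) = 1/12 · (0.0227273 − 0.125000) = -0.00852273.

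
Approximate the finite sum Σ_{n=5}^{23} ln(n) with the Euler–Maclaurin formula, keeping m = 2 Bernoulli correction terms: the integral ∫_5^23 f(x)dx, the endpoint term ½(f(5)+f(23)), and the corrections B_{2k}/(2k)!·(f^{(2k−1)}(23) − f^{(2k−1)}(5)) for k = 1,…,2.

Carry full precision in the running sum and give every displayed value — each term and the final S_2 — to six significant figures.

S_2 ≈ 48.4286

Integral: ∫_5^23 ln(x) dx = 46.0692.
Endpoint term: (f(5) + f(23))/2 = (1.60944 + 3.13549)/2 = 2.37247.
Running total after boundary: 48.4416.
Order-1 term: 1/12 · (0.0434783 − 0.200000) = -0.0130435.
Running total after k=1: 48.4286.
Order-2 term: −1/720 · (0.000164379 − 0.0160000) = 2.19939e-05.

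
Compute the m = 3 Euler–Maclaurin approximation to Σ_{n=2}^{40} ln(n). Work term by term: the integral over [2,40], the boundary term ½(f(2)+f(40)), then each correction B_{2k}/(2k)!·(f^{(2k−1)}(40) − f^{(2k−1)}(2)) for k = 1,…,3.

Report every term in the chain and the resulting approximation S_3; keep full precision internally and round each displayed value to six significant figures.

∫_2^40 ln(x) dx evaluates to 108.169.
Boundary: ½(f(2) + f(40)) = ½(0.693147 + 3.68888) = 2.19101.
So far: 110.360.
Correction k=1: B_{2}/2! · (f^{(1)}(40) − f^{(1)}(2)) = 1/12 · (0.0250000 − 0.500000) = -0.0395833.
After k=1: 110.320.
Correction k=2: B_{4}/4! · (f^{(3)}(40) − f^{(3)}(2)) = −1/720 · (3.12500e-05 − 0.250000) = 0.000347179.
After k=2: 110.321.
Correction k=3: B_{6}/6! · (f^{(5)}(40) − f^{(5)}(2)) = 1/30240 · (2.34375e-07 − 0.750000) = -2.48016e-05.

S_3 ≈ 110.321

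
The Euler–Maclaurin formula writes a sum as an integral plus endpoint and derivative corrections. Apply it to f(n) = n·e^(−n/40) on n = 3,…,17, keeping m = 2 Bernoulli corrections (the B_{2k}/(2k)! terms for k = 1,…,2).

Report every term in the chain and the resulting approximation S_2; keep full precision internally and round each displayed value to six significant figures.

S_2 ≈ 112.032

∫_3^17 x·e^(−x/40) dx evaluates to 105.124.
Endpoint term: (f(3) + f(17))/2 = (2.78323 + 11.1141)/2 = 6.94866.
Integral + boundary = 112.072.
Correction k=1: B_{2}/2! · (f^{(1)}(17) − f^{(1)}(3)) = 1/12 · (0.375918 − 0.858163) = -0.0401871.
Partial sum through k=1: 112.032.
Correction k=2: B_{4}/4! · (f^{(3)}(17) − f^{(3)}(3)) = −1/720 · (0.00105216 − 0.00169603) = 8.94264e-07.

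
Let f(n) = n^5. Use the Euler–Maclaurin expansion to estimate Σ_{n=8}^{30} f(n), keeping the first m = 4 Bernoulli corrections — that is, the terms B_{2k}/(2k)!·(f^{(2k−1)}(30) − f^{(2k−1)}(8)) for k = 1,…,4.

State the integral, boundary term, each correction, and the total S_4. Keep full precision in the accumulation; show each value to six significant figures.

∫_8^30 x^5 dx evaluates to 1.21456e+08.
½[f(8) + f(30)] = ½[32768.0 + 2.43000e+07] = 1.21664e+07.
So far: 1.33623e+08.
Correction k=1: B_{2}/2! · (f^{(1)}(30) − f^{(1)}(8)) = 1/12 · (4.05000e+06 − 20480.0) = 335793.
After k=1: 1.33958e+08.
Correction k=2: B_{4}/4! · (f^{(3)}(30) − f^{(3)}(8)) = −1/720 · (54000.0 − 3840.00) = -69.6667.
After k=2: 1.33958e+08.
Correction k=3: B_{6}/6! · (f^{(5)}(30) − f^{(5)}(8)) = 1/30240 · (120.000 − 120.000) = 0.00000.
After k=3: 1.33958e+08.
Correction k=4: B_{8}/8! · (f^{(7)}(30) − f^{(7)}(8)) = −1/1209600 · (0.00000 − 0.00000) = 0.00000.

S_4 ≈ 1.33958e+08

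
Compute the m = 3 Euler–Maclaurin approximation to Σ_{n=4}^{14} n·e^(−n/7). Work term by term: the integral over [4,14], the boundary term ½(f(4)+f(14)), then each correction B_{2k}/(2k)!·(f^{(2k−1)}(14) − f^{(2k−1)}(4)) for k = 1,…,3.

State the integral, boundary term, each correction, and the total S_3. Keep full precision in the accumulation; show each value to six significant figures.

∫_4^14 x·e^(−x/7) dx evaluates to 23.5890.
Boundary: ½(f(4) + f(14)) = ½(2.25887 + 1.89469) = 2.07678.
Running total after boundary: 25.6658.
k=1: B_{2}/(2)! × [f^{(1)}(14) − f^{(1)}(4)] = 1/12 × (-0.135335 − 0.242022) = -0.0314464.
After k=1: 25.6343.
k=2: B_{4}/(4)! × [f^{(3)}(14) − f^{(3)}(4)] = −1/720 × (0.00276194 − 0.0279889) = 3.50375e-05.
After k=2: 25.6344.
k=3: B_{6}/(6)! × [f^{(5)}(14) − f^{(5)}(4)] = 1/30240 × (0.000169099 − 0.00104161) = -2.88527e-08.

S_3 ≈ 25.6344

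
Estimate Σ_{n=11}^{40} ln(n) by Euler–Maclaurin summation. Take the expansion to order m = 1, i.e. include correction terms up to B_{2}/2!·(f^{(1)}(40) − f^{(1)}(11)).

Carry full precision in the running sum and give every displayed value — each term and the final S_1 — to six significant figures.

S_1 ≈ 95.2162

The integral term ∫_11^40 ln(x) dx = 92.1783.
Endpoint term: (f(11) + f(40))/2 = (2.39790 + 3.68888)/2 = 3.04339.
So far: 95.2217.
Order-1 term: 1/12 · (0.0250000 − 0.0909091) = -0.00549242.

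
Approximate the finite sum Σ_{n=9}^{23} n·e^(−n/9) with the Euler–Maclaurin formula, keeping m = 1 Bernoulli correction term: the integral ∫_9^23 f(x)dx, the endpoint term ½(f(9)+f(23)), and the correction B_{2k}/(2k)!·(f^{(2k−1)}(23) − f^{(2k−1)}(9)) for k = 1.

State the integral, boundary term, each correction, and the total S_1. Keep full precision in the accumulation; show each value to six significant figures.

∫_9^23 x·e^(−x/9) dx evaluates to 37.2335.
½[f(9) + f(23)] = ½[3.31091 + 1.78593] = 2.54842.
Integral + boundary = 39.7820.
Order-1 term: 1/12 · (-0.120787 − 0.00000) = -0.0100656.

S_1 ≈ 39.7719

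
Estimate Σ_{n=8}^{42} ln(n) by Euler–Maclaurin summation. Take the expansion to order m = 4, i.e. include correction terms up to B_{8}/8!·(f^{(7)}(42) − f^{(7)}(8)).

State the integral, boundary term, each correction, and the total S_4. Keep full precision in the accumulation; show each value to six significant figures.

∫_8^42 ln(x) dx evaluates to 106.347.
Endpoint term: (f(8) + f(42))/2 = (2.07944 + 3.73767)/2 = 2.90856.
Running total after boundary: 109.255.
Correction k=1: B_{2}/2! · (f^{(1)}(42) − f^{(1)}(8)) = 1/12 · (0.0238095 − 0.125000) = -0.00843254.
Running total after k=1: 109.247.
Correction k=2: B_{4}/4! · (f^{(3)}(42) − f^{(3)}(8)) = −1/720 · (2.69949e-05 − 0.00390625) = 5.38785e-06.
Running total after k=2: 109.247.
Correction k=3: B_{6}/6! · (f^{(5)}(42) − f^{(5)}(8)) = 1/30240 · (1.83639e-07 − 0.000732422) = -2.42142e-08.
Running total after k=3: 109.247.
Correction k=4: B_{8}/8! · (f^{(7)}(42) − f^{(7)}(8)) = −1/1209600 · (3.12311e-09 − 0.000343323) = 2.83829e-10.

S_4 ≈ 109.247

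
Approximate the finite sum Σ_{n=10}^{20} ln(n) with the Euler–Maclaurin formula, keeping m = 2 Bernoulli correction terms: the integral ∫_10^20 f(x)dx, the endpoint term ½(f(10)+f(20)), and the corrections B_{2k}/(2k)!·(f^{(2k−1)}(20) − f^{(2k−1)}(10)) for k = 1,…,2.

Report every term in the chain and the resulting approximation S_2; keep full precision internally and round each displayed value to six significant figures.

The integral term ∫_10^20 ln(x) dx = 26.8888.
Boundary: ½(f(10) + f(20)) = ½(2.30259 + 2.99573) = 2.64916.
So far: 29.5380.
Correction k=1: B_{2}/2! · (f^{(1)}(20) − f^{(1)}(10)) = 1/12 · (0.0500000 − 0.100000) = -0.00416667.
Partial sum through k=1: 29.5338.
Correction k=2: B_{4}/4! · (f^{(3)}(20) − f^{(3)}(10)) = −1/720 · (0.000250000 − 0.00200000) = 2.43056e-06.

S_2 ≈ 29.5338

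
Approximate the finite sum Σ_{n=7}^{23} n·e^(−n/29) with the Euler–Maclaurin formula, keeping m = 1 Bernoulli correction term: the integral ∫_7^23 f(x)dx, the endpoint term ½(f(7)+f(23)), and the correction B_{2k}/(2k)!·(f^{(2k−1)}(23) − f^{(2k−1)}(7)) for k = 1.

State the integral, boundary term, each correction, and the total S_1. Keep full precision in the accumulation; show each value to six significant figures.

S_1 ≈ 145.741

The integral term ∫_7^23 x·e^(−x/29) dx = 137.830.
½[f(7) + f(23)] = ½[5.49881 + 10.4061] = 7.95245.
Running total after boundary: 145.783.
Order-1 term: 1/12 · (0.0936080 − 0.595930) = -0.0418601.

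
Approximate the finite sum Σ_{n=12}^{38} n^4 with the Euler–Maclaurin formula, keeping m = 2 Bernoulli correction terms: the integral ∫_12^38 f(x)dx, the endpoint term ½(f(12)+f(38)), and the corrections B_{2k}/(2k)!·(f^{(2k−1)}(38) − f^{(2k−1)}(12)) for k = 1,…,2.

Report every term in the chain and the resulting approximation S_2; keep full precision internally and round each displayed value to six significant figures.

S_2 ≈ 1.68679e+07

∫_12^38 x^4 dx evaluates to 1.57973e+07.
Boundary: ½(f(12) + f(38)) = ½(20736.0 + 2.08514e+06) = 1.05294e+06.
Integral + boundary = 1.68502e+07.
Order-1 term: 1/12 · (219488 − 6912.00) = 17714.7.
Partial sum through k=1: 1.68679e+07.
Order-2 term: −1/720 · (912.000 − 288.000) = -0.866667.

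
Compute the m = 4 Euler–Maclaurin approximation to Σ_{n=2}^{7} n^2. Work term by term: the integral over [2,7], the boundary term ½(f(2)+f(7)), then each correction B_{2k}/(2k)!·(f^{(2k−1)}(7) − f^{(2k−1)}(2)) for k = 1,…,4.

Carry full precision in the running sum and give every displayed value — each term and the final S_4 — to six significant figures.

S_4 ≈ 139.000

∫_2^7 x^2 dx evaluates to 111.667.
Boundary: ½(f(2) + f(7)) = ½(4.00000 + 49.0000) = 26.5000.
Integral + boundary = 138.167.
k=1: B_{2}/(2)! × [f^{(1)}(7) − f^{(1)}(2)] = 1/12 × (14.0000 − 4.00000) = 0.833333.
After k=1: 139.000.
k=2: B_{4}/(4)! × [f^{(3)}(7) − f^{(3)}(2)] = −1/720 × (0.00000 − 0.00000) = 0.00000.
After k=2: 139.000.
k=3: B_{6}/(6)! × [f^{(5)}(7) − f^{(5)}(2)] = 1/30240 × (0.00000 − 0.00000) = 0.00000.
After k=3: 139.000.
k=4: B_{8}/(8)! × [f^{(7)}(7) − f^{(7)}(2)] = −1/1209600 × (0.00000 − 0.00000) = 0.00000.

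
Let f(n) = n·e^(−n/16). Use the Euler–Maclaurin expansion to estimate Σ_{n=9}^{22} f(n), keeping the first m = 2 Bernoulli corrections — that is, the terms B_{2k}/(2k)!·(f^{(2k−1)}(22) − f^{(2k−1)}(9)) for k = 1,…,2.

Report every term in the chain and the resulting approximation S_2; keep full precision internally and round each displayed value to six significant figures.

Integral: ∫_9^22 x·e^(−x/16) dx = 74.1867.
½[f(9) + f(22)] = ½[5.12805 + 5.56247] = 5.34526.
Running total after boundary: 79.5319.
k=1: B_{2}/(2)! × [f^{(1)}(22) − f^{(1)}(9)] = 1/12 × (-0.0948148 − 0.249280) = -0.0286746.
After k=1: 79.5032.
k=2: B_{4}/(4)! × [f^{(3)}(22) − f^{(3)}(9)] = −1/720 × (0.00160494 − 0.00542518) = 5.30589e-06.

S_2 ≈ 79.5032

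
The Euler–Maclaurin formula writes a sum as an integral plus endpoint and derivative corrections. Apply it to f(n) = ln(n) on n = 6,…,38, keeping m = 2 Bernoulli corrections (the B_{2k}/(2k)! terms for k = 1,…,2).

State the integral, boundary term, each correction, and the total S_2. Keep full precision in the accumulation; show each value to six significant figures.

S_2 ≈ 98.1807

The integral term ∫_6^38 ln(x) dx = 95.4777.
Boundary: ½(f(6) + f(38)) = ½(1.79176 + 3.63759) = 2.71467.
Running total after boundary: 98.1924.
Correction k=1: B_{2}/2! · (f^{(1)}(38) − f^{(1)}(6)) = 1/12 · (0.0263158 − 0.166667) = -0.0116959.
After k=1: 98.1807.
Correction k=2: B_{4}/4! · (f^{(3)}(38) − f^{(3)}(6)) = −1/720 · (3.64485e-05 − 0.00925926) = 1.28095e-05.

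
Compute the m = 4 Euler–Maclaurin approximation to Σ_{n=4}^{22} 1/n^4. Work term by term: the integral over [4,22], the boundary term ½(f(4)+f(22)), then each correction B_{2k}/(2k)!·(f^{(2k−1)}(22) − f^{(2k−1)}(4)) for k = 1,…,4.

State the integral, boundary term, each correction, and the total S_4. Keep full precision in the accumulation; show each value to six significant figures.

S_4 ≈ 0.00744830

Integral: ∫_4^22 1/x^4 dx = 0.00517703.
½[f(4) + f(22)] = ½[0.00390625 + 4.26883e-06] = 0.00195526.
Integral + boundary = 0.00713229.
Correction k=1: B_{2}/2! · (f^{(1)}(22) − f^{(1)}(4)) = 1/12 · (-7.76152e-07 − (-0.00390625)) = 0.000325456.
Partial sum through k=1: 0.00745774.
Correction k=2: B_{4}/4! · (f^{(3)}(22) − f^{(3)}(4)) = −1/720 · (-4.81086e-08 − (-0.00732422)) = -1.01725e-05.
Partial sum through k=2: 0.00744757.
Correction k=3: B_{6}/6! · (f^{(5)}(22) − f^{(5)}(4)) = 1/30240 · (-5.56628e-09 − (-0.0256348)) = 8.47710e-07.
Partial sum through k=3: 0.00744842.
Correction k=4: B_{8}/8! · (f^{(7)}(22) − f^{(7)}(4)) = −1/1209600 · (-1.03505e-09 − (-0.144196)) = -1.19209e-07.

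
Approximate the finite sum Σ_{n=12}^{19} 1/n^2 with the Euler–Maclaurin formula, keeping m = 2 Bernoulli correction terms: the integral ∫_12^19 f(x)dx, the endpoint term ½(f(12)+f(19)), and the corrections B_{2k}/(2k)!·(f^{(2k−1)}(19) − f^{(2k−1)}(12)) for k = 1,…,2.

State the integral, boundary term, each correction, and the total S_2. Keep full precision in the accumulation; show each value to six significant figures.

S_2 ≈ 0.0356310

Integral: ∫_12^19 1/x^2 dx = 0.0307018.
Boundary: ½(f(12) + f(19)) = ½(0.00694444 + 0.00277008) = 0.00485726.
Integral + boundary = 0.0355590.
k=1: B_{2}/(2)! × [f^{(1)}(19) − f^{(1)}(12)] = 1/12 × (-0.000291588 − (-0.00115741)) = 7.21516e-05.
After k=1: 0.0356312.
k=2: B_{4}/(4)! × [f^{(3)}(19) − f^{(3)}(12)] = −1/720 × (-9.69267e-06 − (-9.64506e-05)) = -1.20497e-07.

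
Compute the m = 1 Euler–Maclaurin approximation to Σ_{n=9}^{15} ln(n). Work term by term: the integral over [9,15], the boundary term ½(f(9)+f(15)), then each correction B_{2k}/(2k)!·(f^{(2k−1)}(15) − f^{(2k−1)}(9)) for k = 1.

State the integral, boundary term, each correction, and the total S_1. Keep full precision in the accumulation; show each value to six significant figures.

S_1 ≈ 17.2947

Integral: ∫_9^15 ln(x) dx = 14.8457.
½[f(9) + f(15)] = ½[2.19722 + 2.70805] = 2.45264.
Integral + boundary = 17.2984.
Correction k=1: B_{2}/2! · (f^{(1)}(15) − f^{(1)}(9)) = 1/12 · (0.0666667 − 0.111111) = -0.00370370.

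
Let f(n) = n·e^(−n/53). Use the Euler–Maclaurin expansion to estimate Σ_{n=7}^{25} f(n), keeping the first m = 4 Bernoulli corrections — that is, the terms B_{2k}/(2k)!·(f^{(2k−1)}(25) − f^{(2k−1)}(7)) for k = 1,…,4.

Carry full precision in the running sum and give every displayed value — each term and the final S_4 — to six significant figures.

S_4 ≈ 218.009

∫_7^25 x·e^(−x/53) dx evaluates to 207.178.
½[f(7) + f(25)] = ½[6.13392 + 15.5985] = 10.8662.
Running total after boundary: 218.045.
Order-1 term: 1/12 · (0.329630 − 0.760540) = -0.0359092.
Running total after k=1: 218.009.
Order-2 term: −1/720 · (0.000561593 − 0.000894657) = 4.62589e-07.
Running total after k=2: 218.009.
Order-3 term: 1/30240 · (3.58077e-07 − 5.40606e-07) = -6.03602e-12.
Running total after k=3: 218.009.
Order-4 term: −1/1209600 · (1.83776e-10 − 2.71526e-10) = 7.25441e-17.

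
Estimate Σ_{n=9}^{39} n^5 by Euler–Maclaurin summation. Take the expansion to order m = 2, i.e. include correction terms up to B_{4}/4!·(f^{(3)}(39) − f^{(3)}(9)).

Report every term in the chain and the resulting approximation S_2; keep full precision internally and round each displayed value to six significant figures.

The integral term ∫_9^39 x^5 dx = 5.86369e+08.
Boundary: ½(f(9) + f(39)) = ½(59049.0 + 9.02242e+07) = 4.51416e+07.
So far: 6.31510e+08.
Correction k=1: B_{2}/2! · (f^{(1)}(39) − f^{(1)}(9)) = 1/12 · (1.15672e+07 − 32805.0) = 961200.
Running total after k=1: 6.32472e+08.
Correction k=2: B_{4}/4! · (f^{(3)}(39) − f^{(3)}(9)) = −1/720 · (91260.0 − 4860.00) = -120.000.

S_2 ≈ 6.32471e+08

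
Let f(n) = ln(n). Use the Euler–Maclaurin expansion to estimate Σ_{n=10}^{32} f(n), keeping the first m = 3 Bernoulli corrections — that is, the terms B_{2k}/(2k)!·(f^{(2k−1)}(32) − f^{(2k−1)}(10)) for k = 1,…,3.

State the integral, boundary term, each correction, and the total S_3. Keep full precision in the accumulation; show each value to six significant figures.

S_3 ≈ 68.7561

∫_10^32 ln(x) dx evaluates to 65.8777.
Endpoint term: (f(10) + f(32))/2 = (2.30259 + 3.46574)/2 = 2.88416.
Running total after boundary: 68.7619.
Order-1 term: 1/12 · (0.0312500 − 0.100000) = -0.00572917.
Partial sum through k=1: 68.7561.
Order-2 term: −1/720 · (6.10352e-05 − 0.00200000) = 2.69301e-06.
Partial sum through k=2: 68.7561.
Order-3 term: 1/30240 · (7.15256e-07 − 0.000240000) = -7.91286e-09.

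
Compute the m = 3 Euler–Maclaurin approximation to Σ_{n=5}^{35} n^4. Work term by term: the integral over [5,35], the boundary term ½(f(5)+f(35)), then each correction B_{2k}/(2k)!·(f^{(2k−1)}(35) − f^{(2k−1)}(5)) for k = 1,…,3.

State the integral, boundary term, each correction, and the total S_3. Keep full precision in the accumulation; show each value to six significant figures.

S_3 ≈ 1.12686e+07

Integral: ∫_5^35 x^4 dx = 1.05038e+07.
½[f(5) + f(35)] = ½[625.000 + 1.50062e+06] = 750625.
Integral + boundary = 1.12544e+07.
k=1: B_{2}/(2)! × [f^{(1)}(35) − f^{(1)}(5)] = 1/12 × (171500 − 500.000) = 14250.0.
Partial sum through k=1: 1.12686e+07.
k=2: B_{4}/(4)! × [f^{(3)}(35) − f^{(3)}(5)] = −1/720 × (840.000 − 120.000) = -1.00000.
Partial sum through k=2: 1.12686e+07.
k=3: B_{6}/(6)! × [f^{(5)}(35) − f^{(5)}(5)] = 1/30240 × (0.00000 − 0.00000) = 0.00000.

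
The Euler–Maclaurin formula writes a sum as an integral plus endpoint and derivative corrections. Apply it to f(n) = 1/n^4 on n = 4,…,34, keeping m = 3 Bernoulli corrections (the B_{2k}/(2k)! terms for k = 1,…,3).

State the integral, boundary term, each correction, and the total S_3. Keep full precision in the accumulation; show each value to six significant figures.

S_3 ≈ 0.00746954

The integral term ∫_4^34 1/x^4 dx = 0.00519985.
Endpoint term: (f(4) + f(34))/2 = (0.00390625 + 7.48315e-07)/2 = 0.00195350.
So far: 0.00715335.
k=1: B_{2}/(2)! × [f^{(1)}(34) − f^{(1)}(4)] = 1/12 × (-8.80370e-08 − (-0.00390625)) = 0.000325513.
Running total after k=1: 0.00747887.
k=2: B_{4}/(4)! × [f^{(3)}(34) − f^{(3)}(4)] = −1/720 × (-2.28470e-09 − (-0.00732422)) = -1.01725e-05.
Running total after k=2: 0.00746869.
k=3: B_{6}/(6)! × [f^{(5)}(34) − f^{(5)}(4)] = 1/30240 × (-1.10677e-10 − (-0.0256348)) = 8.47710e-07.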